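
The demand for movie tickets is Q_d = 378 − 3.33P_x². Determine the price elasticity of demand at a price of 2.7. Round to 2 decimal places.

-0.14

At P_x = 2.7, Q_d = 353.7243.
dQ_d/dP_x = −2·3.33·P_x = −17.982.
Point elasticity E = (dQ_d/dP_x)·(P_x/Q_d) = -17.982 × 2.7/353.7243 ≈ -0.14.
|E| < 1, so demand is inelastic at this price.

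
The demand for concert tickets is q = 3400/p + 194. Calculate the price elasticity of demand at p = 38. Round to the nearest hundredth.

-0.32

At p = 38, q = 283.4737.
dq/dp = −3400/p² = −2.3546.
Point elasticity E = (dq/dp)·(p/q) = -2.3546 × 38/283.4737 ≈ -0.32.
|E| < 1, so demand is inelastic at this price.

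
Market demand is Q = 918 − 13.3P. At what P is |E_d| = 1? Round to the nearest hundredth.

34.51

For linear demand Q = a − bP, E = −bP/(a − bP). |E| = 1 ⇒ bP = a − bP ⇒ P = a/(2b).
P = 918/(2·13.3) ≈ 34.51.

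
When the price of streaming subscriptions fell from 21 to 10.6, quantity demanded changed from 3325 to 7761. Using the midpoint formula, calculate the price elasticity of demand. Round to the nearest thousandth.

%Δq = (7761 − 3325)/[(3325 + 7761)/2] = 4436/5543 ≈ 0.8003.
%ΔP = (10.6 − 21)/[(21 + 10.6)/2] = -10.4/15.8 ≈ -0.6582.
Arc elasticity E = %Δq/%ΔP ≈ 0.8003/-0.6582 ≈ -1.216.
|E| > 1: demand is elastic over this range.

-1.216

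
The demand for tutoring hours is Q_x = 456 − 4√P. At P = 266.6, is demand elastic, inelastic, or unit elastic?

At P = 266.6, Q_x = 390.6884.
dQ_x/dP = −4/(2√P) = −4/(2·16.3279).
Point elasticity E = (dQ_x/dP)·(P/Q_x) = -0.1225 × 266.6/390.6884 ≈ -0.084.
|E| ≈ 0.084 < 1, so demand is inelastic.

inelastic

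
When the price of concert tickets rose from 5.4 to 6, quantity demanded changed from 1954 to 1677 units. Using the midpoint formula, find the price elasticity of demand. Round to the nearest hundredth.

-1.45

%Δq = (1677 − 1954)/[(1954 + 1677)/2] = -277/1815.5 ≈ -0.1526.
%ΔP = (6 − 5.4)/[(5.4 + 6)/2] = 0.6/5.7 ≈ 0.1053.
Arc elasticity E = %Δq/%ΔP ≈ -0.1526/0.1053 ≈ -1.45.
|E| > 1: demand is elastic over this range.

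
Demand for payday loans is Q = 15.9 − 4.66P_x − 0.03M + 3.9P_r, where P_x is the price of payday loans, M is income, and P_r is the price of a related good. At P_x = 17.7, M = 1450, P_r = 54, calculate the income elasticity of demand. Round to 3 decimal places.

At the given point, Q = 15.9 − 4.66(17.7) − 0.03(1450) + 3.9(54) = 15.9 − 82.482 − 43.5 + 210.6 = 100.518.
∂Q/∂M = −0.03, so E_I = -0.03·(1450/100.518) ≈ -0.433.
E_I < 0: inferior good.

-0.433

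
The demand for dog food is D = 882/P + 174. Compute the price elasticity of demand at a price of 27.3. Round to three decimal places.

At P = 27.3, D = 206.3077.
dD/dP = −882/P² = −1.1834.
Point elasticity E = (dD/dP)·(P/D) = -1.1834 × 27.3/206.3077 ≈ -0.157.
|E| < 1, so demand is inelastic at this price.

-0.157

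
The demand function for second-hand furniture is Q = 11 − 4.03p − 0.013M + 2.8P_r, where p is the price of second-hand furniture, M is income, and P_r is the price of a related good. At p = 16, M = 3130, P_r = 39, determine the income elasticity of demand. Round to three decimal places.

-2.707

First evaluate Q: 11 − 4.03(16) − 0.013(3130) + 2.8(39) = 11 − 64.48 − 40.69 + 109.2 = 15.03.
∂Q/∂M = −0.013, so E_I = -0.013·(3130/15.03) ≈ -2.707.
E_I < 0: inferior good.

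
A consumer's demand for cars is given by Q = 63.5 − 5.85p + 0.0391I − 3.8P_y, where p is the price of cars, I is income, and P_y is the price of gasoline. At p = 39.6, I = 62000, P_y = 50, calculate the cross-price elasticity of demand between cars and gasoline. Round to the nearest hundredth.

-0.09

Evaluating quantity at (p, I, P_y) gives Q = 63.5 − 5.85(39.6) + 0.0391(62000) − 3.8(50) = 63.5 − 231.66 + 2424.2 − 190 = 2066.04.
∂Q/∂P_y = −3.8, so E_xy = -3.8·(50/2066.04) ≈ -0.09.
E_xy < 0: the goods are complements.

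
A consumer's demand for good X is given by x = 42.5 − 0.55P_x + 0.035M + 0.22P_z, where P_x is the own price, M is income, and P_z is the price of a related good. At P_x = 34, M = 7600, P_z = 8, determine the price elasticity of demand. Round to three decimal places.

-0.064

First evaluate x: 42.5 − 0.55(34) + 0.035(7600) + 0.22(8) = 42.5 − 18.7 + 266 + 1.76 = 291.56.
∂x/∂P_x = −0.55, so E_p = (−0.55)·(34/291.56) ≈ -0.064.
|E_p| < 1: demand is inelastic.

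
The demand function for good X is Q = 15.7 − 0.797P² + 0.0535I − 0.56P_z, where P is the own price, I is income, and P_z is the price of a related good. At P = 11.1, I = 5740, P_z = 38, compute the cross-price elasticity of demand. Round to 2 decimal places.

At the given point, Q = 15.7 − 0.797(11.1)² + 0.0535(5740) − 0.56(38) = 15.7 − 98.1984 + 307.09 − 21.28 = 203.3116.
∂Q/∂P_z = −0.56, so E_xy = -0.56·(38/203.3116) ≈ -0.10.
E_xy < 0: the goods are complements.

-0.10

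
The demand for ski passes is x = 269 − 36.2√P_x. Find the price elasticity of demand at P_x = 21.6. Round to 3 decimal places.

-0.835

At P_x = 21.6, x = 100.7576.
dx/dP_x = −36.2/(2√P_x) = −36.2/(2·4.6476).
Point elasticity E = (dx/dP_x)·(P_x/x) = -3.8945 × 21.6/100.7576 ≈ -0.835.
|E| < 1, so demand is inelastic at this price.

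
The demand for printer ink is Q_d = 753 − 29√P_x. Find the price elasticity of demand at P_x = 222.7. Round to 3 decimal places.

-0.676

At P_x = 222.7, Q_d = 320.229.
dQ_d/dP_x = −29/(2√P_x) = −29/(2·14.9231).
Point elasticity E = (dQ_d/dP_x)·(P_x/Q_d) = -0.9716 × 222.7/320.229 ≈ -0.676.
|E| < 1, so demand is inelastic at this price.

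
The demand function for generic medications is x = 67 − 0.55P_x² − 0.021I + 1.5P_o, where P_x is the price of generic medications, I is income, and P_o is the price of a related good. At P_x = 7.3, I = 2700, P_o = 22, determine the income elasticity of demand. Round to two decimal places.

First evaluate x: 67 − 0.55(7.3)² − 0.021(2700) + 1.5(22) = 67 − 29.3095 − 56.7 + 33 = 13.9905.
∂x/∂I = −0.021, so E_I = -0.021·(2700/13.9905) ≈ -4.05.
E_I < 0: inferior good.

-4.05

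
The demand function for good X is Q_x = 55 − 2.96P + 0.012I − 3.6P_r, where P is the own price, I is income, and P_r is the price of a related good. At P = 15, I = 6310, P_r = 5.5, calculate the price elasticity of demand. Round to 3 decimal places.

-0.667

Evaluating quantity at (P, I, P_r) gives Q_x = 55 − 2.96(15) + 0.012(6310) − 3.6(5.5) = 55 − 44.4 + 75.72 − 19.8 = 66.52.
∂Q_x/∂P = −2.96, so E_p = (−2.96)·(15/66.52) ≈ -0.667.
|E_p| < 1: demand is inelastic.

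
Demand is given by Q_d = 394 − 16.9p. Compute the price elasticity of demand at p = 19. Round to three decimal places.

-4.405

At p = 19, Q_d = 72.9.
dQ_d/dp = −16.9.
Point elasticity E = (dQ_d/dp)·(p/Q_d) = -16.9 × 19/72.9 ≈ -4.405.
|E| > 1, so demand is elastic at this price.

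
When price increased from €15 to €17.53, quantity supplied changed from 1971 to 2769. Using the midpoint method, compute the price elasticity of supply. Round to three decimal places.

%ΔQ = (2769 − 1971)/[(1971 + 2769)/2] = 798/2370 ≈ 0.3367.
%ΔP = (17.53 − 15)/[(15 + 17.53)/2] = 2.53/16.265 ≈ 0.1555.
Arc elasticity E = %ΔQ/%ΔP ≈ 0.3367/0.1555 ≈ 2.165.
|E| > 1: supply is elastic over this range.

2.165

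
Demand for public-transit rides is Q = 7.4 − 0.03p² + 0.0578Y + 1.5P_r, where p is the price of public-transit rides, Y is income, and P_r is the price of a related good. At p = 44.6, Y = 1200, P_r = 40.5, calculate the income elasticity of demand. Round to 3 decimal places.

0.891

Substituting, Q = 7.4 − 0.03(44.6)² + 0.0578(1200) + 1.5(40.5) = 7.4 − 59.6748 + 69.36 + 60.75 = 77.8352.
∂Q/∂Y = +0.0578, so E_I = 0.0578·(1200/77.8352) ≈ 0.891.
E_I ∈ (0,1): normal good (necessity).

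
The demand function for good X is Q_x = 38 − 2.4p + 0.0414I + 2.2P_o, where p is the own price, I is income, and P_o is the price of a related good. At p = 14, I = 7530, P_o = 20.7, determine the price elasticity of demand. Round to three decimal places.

At the given point, Q_x = 38 − 2.4(14) + 0.0414(7530) + 2.2(20.7) = 38 − 33.6 + 311.742 + 45.54 = 361.682.
∂Q_x/∂p = −2.4, so E_p = (−2.4)·(14/361.682) ≈ -0.093.
|E_p| < 1: demand is inelastic.

-0.093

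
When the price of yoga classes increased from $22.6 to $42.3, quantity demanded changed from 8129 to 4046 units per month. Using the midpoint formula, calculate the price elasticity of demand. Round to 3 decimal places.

%Δq = (4046 − 8129)/[(8129 + 4046)/2] = -4083/6087.5 ≈ -0.6707.
%ΔP = (42.3 − 22.6)/[(22.6 + 42.3)/2] = 19.7/32.45 ≈ 0.6071.
Arc elasticity E = %Δq/%ΔP ≈ -0.6707/0.6071 ≈ -1.105.
|E| > 1: demand is elastic over this range.

-1.105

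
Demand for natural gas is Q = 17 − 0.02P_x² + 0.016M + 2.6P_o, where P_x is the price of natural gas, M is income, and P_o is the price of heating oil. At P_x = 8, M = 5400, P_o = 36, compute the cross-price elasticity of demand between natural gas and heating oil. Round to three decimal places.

0.478

At the given point, Q = 17 − 0.02(8)² + 0.016(5400) + 2.6(36) = 17 − 1.28 + 86.4 + 93.6 = 195.72.
∂Q/∂P_o = +2.6, so E_xy = 2.6·(36/195.72) ≈ 0.478.
E_xy > 0: the goods are substitutes.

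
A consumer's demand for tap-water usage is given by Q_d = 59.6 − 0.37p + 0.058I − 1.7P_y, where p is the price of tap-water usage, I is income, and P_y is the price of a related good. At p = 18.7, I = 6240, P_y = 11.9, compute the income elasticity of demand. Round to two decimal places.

0.92

At the given point, Q_d = 59.6 − 0.37(18.7) + 0.058(6240) − 1.7(11.9) = 59.6 − 6.919 + 361.92 − 20.23 = 394.371.
∂Q_d/∂I = +0.058, so E_I = 0.058·(6240/394.371) ≈ 0.92.
E_I ∈ (0,1): normal good (necessity).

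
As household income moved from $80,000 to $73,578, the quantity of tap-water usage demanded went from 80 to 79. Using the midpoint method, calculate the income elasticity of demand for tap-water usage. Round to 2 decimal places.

0.15

%ΔQ = (79 − 80)/[(80+79)/2] = -1/79.5 ≈ -0.0126.
%ΔM = (73,578 − 80,000)/[(80,000+73,578)/2] = -6422/76789 ≈ -0.0836.
E_I = %ΔQ/%ΔM ≈ 0.15.
E_I ∈ (0,1): normal good (necessity).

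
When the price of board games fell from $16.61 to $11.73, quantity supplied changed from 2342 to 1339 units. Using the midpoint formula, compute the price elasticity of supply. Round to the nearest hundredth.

%ΔQ = (1339 − 2342)/[(2342 + 1339)/2] = -1003/1840.5 ≈ -0.5450.
%Δp = (11.73 − 16.61)/[(16.61 + 11.73)/2] = -4.88/14.17 ≈ -0.3444.
Arc elasticity E = %ΔQ/%Δp ≈ -0.5450/-0.3444 ≈ 1.58.
|E| > 1: supply is elastic over this range.

1.58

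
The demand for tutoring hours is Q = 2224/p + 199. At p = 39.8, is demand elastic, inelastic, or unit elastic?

inelastic

At p = 39.8, Q = 254.8794.
dQ/dp = −2224/p² = −1.404.
Point elasticity E = (dQ/dp)·(p/Q) = -1.404 × 39.8/254.8794 ≈ -0.219.
|E| ≈ 0.219 < 1, so demand is inelastic.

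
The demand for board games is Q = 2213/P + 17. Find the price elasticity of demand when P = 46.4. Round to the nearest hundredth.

-0.74

At P = 46.4, Q = 64.694.
dQ/dP = −2213/P² = −1.0279.
Point elasticity E = (dQ/dP)·(P/Q) = -1.0279 × 46.4/64.694 ≈ -0.74.
|E| < 1, so demand is inelastic at this price.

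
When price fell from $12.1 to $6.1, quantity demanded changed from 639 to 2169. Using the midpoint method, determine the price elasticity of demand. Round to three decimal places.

%Δq = (2169 − 639)/[(639 + 2169)/2] = 1530/1404 ≈ 1.0897.
%ΔP = (6.1 − 12.1)/[(12.1 + 6.1)/2] = -6/9.1 ≈ -0.6593.
Arc elasticity E = %Δq/%ΔP ≈ 1.0897/-0.6593 ≈ -1.653.
|E| > 1: demand is elastic over this range.

-1.653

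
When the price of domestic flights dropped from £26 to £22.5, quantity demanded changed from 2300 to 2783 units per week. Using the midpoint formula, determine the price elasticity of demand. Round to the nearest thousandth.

%ΔQ = (2783 − 2300)/[(2300 + 2783)/2] = 483/2541.5 ≈ 0.1900.
%ΔP = (22.5 − 26)/[(26 + 22.5)/2] = -3.5/24.25 ≈ -0.1443.
Arc elasticity E = %ΔQ/%ΔP ≈ 0.1900/-0.1443 ≈ -1.317.
|E| > 1: demand is elastic over this range.

-1.317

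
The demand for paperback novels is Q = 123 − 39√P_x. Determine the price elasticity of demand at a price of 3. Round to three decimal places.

At P_x = 3, Q = 55.45.
dQ/dP_x = −39/(2√P_x) = −39/(2·1.7321).
Point elasticity E = (dQ/dP_x)·(P_x/Q) = -11.2583 × 3/55.45 ≈ -0.609.
|E| < 1, so demand is inelastic at this price.

-0.609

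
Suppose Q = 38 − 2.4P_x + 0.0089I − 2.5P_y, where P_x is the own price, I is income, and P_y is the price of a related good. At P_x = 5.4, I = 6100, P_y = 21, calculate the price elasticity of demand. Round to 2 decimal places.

-0.48

Substituting, Q = 38 − 2.4(5.4) + 0.0089(6100) − 2.5(21) = 38 − 12.96 + 54.29 − 52.5 = 26.83.
∂Q/∂P_x = −2.4, so E_p = (−2.4)·(5.4/26.83) ≈ -0.48.
|E_p| < 1: demand is inelastic.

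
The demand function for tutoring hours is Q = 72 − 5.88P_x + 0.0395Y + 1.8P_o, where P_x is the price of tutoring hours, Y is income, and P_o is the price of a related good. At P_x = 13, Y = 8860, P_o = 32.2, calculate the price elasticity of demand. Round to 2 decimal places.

-0.19

Evaluating quantity at (P_x, Y, P_o) gives Q = 72 − 5.88(13) + 0.0395(8860) + 1.8(32.2) = 72 − 76.44 + 349.97 + 57.96 = 403.49.
∂Q/∂P_x = −5.88, so E_p = (−5.88)·(13/403.49) ≈ -0.19.
|E_p| < 1: demand is inelastic.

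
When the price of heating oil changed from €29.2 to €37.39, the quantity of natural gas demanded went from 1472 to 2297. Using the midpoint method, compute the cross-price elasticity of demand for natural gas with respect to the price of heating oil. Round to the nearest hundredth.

1.78

%ΔQ_x = (2297 − 1472)/[(1472+2297)/2] = 825/1884.5 ≈ 0.4378.
%ΔP_y = (37.39 − 29.2)/[(29.2+37.39)/2] ≈ 0.2460.
E_xy = 0.4378/0.2460 ≈ 1.78.
E_xy > 0, so natural gas and heating oil are substitutes.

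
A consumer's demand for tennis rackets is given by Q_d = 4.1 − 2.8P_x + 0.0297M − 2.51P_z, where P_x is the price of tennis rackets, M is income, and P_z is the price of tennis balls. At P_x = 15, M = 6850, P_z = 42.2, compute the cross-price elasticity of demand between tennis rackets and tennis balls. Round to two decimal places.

-1.78

Evaluating quantity at (P_x, M, P_z) gives Q_d = 4.1 − 2.8(15) + 0.0297(6850) − 2.51(42.2) = 4.1 − 42 + 203.445 − 105.922 = 59.623.
∂Q_d/∂P_z = −2.51, so E_xy = -2.51·(42.2/59.623) ≈ -1.78.
E_xy < 0: the goods are complements.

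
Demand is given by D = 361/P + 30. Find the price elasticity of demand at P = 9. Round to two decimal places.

At P = 9, D = 70.1111.
dD/dP = −361/P² = −4.4568.
Point elasticity E = (dD/dP)·(P/D) = -4.4568 × 9/70.1111 ≈ -0.57.
|E| < 1, so demand is inelastic at this price.

-0.57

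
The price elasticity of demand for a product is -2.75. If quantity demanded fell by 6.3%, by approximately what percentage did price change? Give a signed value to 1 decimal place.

2.3

%ΔQ ≈ E × %ΔP ⇒ %ΔP = %ΔQ / E = (-6.3%)/(-2.75) ≈ 2.3%.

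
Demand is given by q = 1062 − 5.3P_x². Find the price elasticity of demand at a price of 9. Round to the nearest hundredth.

At P_x = 9, q = 632.7.
dq/dP_x = −2·5.3·P_x = −95.4.
Point elasticity E = (dq/dP_x)·(P_x/q) = -95.4 × 9/632.7 ≈ -1.36.
|E| > 1, so demand is elastic at this price.

-1.36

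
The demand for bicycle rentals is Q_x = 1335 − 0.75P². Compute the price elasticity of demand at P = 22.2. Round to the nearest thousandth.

At P = 22.2, Q_x = 965.37.
dQ_x/dP = −2·0.75·P = −33.3.
Point elasticity E = (dQ_x/dP)·(P/Q_x) = -33.3 × 22.2/965.37 ≈ -0.766.
|E| < 1, so demand is inelastic at this price.

-0.766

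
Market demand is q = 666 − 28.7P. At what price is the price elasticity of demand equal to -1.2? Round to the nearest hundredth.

Set −bP/(a − bP) = −1.2 ⇒ bP = 1.2(a − bP) ⇒ bP(1+1.2) = 1.2·a.
P = 1.2·666/(28.7·2.2) ≈ 12.66.

12.66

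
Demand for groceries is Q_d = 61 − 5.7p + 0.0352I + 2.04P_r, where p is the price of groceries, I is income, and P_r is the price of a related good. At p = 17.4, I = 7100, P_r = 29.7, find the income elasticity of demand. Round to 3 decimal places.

0.918

Q_d = 61 − 5.7(17.4) + 0.0352(7100) + 2.04(29.7) = 61 − 99.18 + 249.92 + 60.588 = 272.328.
∂Q_d/∂I = +0.0352, so E_I = 0.0352·(7100/272.328) ≈ 0.918.
E_I ∈ (0,1): normal good (necessity).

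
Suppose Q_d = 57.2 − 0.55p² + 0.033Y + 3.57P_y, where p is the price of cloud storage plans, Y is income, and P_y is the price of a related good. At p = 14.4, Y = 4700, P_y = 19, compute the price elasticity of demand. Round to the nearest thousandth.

First evaluate Q_d: 57.2 − 0.55(14.4)² + 0.033(4700) + 3.57(19) = 57.2 − 114.048 + 155.1 + 67.83 = 166.082.
∂Q_d/∂p = −2·0.55·p = -15.84, so E_p = -15.84·(14.4/166.082) ≈ -1.373.
|E_p| > 1: demand is elastic.

-1.373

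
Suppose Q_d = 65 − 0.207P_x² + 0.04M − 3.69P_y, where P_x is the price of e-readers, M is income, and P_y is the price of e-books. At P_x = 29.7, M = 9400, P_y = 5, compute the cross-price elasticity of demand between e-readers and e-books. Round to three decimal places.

First evaluate Q_d: 65 − 0.207(29.7)² + 0.04(9400) − 3.69(5) = 65 − 182.5926 + 376 − 18.45 = 239.9574.
∂Q_d/∂P_y = −3.69, so E_xy = -3.69·(5/239.9574) ≈ -0.077.
E_xy < 0: the goods are complements.

-0.077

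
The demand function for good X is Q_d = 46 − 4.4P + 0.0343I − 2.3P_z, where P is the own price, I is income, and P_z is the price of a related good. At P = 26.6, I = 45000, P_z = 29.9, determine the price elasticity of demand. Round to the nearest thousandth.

-0.083

Substituting, Q_d = 46 − 4.4(26.6) + 0.0343(45000) − 2.3(29.9) = 46 − 117.04 + 1543.5 − 68.77 = 1403.69.
∂Q_d/∂P = −4.4, so E_p = (−4.4)·(26.6/1403.69) ≈ -0.083.
|E_p| < 1: demand is inelastic.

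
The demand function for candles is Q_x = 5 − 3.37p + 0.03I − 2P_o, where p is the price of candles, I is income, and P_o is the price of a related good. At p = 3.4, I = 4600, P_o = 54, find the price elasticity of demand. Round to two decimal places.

-0.49

Substituting, Q_x = 5 − 3.37(3.4) + 0.03(4600) − 2(54) = 5 − 11.458 + 138 − 108 = 23.542.
∂Q_x/∂p = −3.37, so E_p = (−3.37)·(3.4/23.542) ≈ -0.49.
|E_p| < 1: demand is inelastic.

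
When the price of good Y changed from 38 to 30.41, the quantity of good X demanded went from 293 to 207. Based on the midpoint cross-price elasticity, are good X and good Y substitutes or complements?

substitutes

%ΔQ_x = (207 − 293)/[(293+207)/2] = -86/250 ≈ -0.3440.
%ΔP_y = (30.41 − 38)/[(38+30.41)/2] ≈ -0.2219.
E_xy = -0.3440/-0.2219 ≈ 1.550.
E_xy > 0, so the goods are substitutes.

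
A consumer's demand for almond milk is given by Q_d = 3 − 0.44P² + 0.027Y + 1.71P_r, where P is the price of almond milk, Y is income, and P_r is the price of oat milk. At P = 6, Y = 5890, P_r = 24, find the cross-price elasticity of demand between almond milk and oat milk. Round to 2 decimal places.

0.22

Evaluating quantity at (P, Y, P_r) gives Q_d = 3 − 0.44(6)² + 0.027(5890) + 1.71(24) = 3 − 15.84 + 159.03 + 41.04 = 187.23.
∂Q_d/∂P_r = +1.71, so E_xy = 1.71·(24/187.23) ≈ 0.22.
E_xy > 0: the goods are substitutes.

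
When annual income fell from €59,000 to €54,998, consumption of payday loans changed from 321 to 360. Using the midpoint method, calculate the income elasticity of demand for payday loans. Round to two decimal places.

-1.63

%ΔQ = (360 − 321)/[(321+360)/2] = 39/340.5 ≈ 0.1145.
%ΔI = (54,998 − 59,000)/[(59,000+54,998)/2] = -4002/56999 ≈ -0.0702.
E_I = %ΔQ/%ΔI ≈ -1.63.
E_I < 0: inferior good.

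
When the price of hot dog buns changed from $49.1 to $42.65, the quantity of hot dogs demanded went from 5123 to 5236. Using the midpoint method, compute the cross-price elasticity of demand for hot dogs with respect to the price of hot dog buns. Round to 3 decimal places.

%ΔQ_x = (5236 − 5123)/[(5123+5236)/2] = 113/5179.5 ≈ 0.0218.
%ΔP_y = (42.65 − 49.1)/[(49.1+42.65)/2] ≈ -0.1406.
E_xy = 0.0218/-0.1406 ≈ -0.155.
E_xy < 0, so hot dogs and hot dog buns are complements.

-0.155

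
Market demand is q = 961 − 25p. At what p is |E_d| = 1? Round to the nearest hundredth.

For linear demand q = a − bp, E = −bp/(a − bp). |E| = 1 ⇒ bp = a − bp ⇒ p = a/(2b).
p = 961/(2·25) = 19.22.

19.22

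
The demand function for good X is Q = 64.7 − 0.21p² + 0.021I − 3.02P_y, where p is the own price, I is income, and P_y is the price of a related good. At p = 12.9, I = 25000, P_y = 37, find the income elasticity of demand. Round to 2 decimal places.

First evaluate Q: 64.7 − 0.21(12.9)² + 0.021(25000) − 3.02(37) = 64.7 − 34.9461 + 525 − 111.74 = 443.0139.
∂Q/∂I = +0.021, so E_I = 0.021·(25000/443.0139) ≈ 1.19.
E_I > 1: normal good (luxury).

1.19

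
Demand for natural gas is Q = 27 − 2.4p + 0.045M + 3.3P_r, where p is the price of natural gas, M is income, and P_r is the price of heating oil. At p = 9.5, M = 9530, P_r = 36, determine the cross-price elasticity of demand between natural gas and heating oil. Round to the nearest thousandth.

At the given point, Q = 27 − 2.4(9.5) + 0.045(9530) + 3.3(36) = 27 − 22.8 + 428.85 + 118.8 = 551.85.
∂Q/∂P_r = +3.3, so E_xy = 3.3·(36/551.85) ≈ 0.215.
E_xy > 0: the goods are substitutes.

0.215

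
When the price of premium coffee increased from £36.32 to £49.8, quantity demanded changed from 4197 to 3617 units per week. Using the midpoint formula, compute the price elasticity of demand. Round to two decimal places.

-0.47

%ΔQ = (3617 − 4197)/[(4197 + 3617)/2] = -580/3907 ≈ -0.1485.
%ΔP = (49.8 − 36.32)/[(36.32 + 49.8)/2] = 13.48/43.06 ≈ 0.3131.
Arc elasticity E = %ΔQ/%ΔP ≈ -0.1485/0.3131 ≈ -0.47.
|E| < 1: demand is inelastic over this range.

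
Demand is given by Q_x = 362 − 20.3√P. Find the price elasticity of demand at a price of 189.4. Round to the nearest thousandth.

At P = 189.4, Q_x = 82.626.
dQ_x/dP = −20.3/(2√P) = −20.3/(2·13.7623).
Point elasticity E = (dQ_x/dP)·(P/Q_x) = -0.7375 × 189.4/82.626 ≈ -1.691.
|E| > 1, so demand is elastic at this price.

-1.691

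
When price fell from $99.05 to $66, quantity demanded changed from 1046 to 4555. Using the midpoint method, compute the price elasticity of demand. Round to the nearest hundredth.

%ΔQ = (4555 − 1046)/[(1046 + 4555)/2] = 3509/2800.5 ≈ 1.2530.
%ΔP = (66 − 99.05)/[(99.05 + 66)/2] = -33.05/82.525 ≈ -0.4005.
Arc elasticity E = %ΔQ/%ΔP ≈ 1.2530/-0.4005 ≈ -3.13.
|E| > 1: demand is elastic over this range.

-3.13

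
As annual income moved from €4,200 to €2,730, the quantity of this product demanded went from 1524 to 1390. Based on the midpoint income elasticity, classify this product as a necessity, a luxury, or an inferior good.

necessity

%ΔQ = (1390 − 1524)/[(1524+1390)/2] = -134/1457 ≈ -0.0920.
%ΔI = (2,730 − 4,200)/[(4,200+2,730)/2] = -1470/3465 ≈ -0.4242.
E_I = %ΔQ/%ΔI ≈ 0.217.
E_I ∈ (0,1): normal good (necessity).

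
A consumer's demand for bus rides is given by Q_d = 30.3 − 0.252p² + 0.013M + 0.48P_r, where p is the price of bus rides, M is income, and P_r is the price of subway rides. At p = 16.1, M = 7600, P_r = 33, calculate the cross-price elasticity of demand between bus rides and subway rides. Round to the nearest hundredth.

First evaluate Q_d: 30.3 − 0.252(16.1)² + 0.013(7600) + 0.48(33) = 30.3 − 65.3209 + 98.8 + 15.84 = 79.6191.
∂Q_d/∂P_r = +0.48, so E_xy = 0.48·(33/79.6191) ≈ 0.20.
E_xy > 0: the goods are substitutes.

0.20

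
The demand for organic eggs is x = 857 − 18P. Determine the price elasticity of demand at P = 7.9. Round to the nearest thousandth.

At P = 7.9, x = 714.8.
dx/dP = −18.
Point elasticity E = (dx/dP)·(P/x) = -18 × 7.9/714.8 ≈ -0.199.
|E| < 1, so demand is inelastic at this price.

-0.199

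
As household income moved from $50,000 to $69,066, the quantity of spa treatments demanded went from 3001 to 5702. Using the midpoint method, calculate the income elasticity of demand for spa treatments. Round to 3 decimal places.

1.938

%ΔQ = (5702 − 3001)/[(3001+5702)/2] = 2701/4351.5 ≈ 0.6207.
%ΔY = (69,066 − 50,000)/[(50,000+69,066)/2] = 19066/59533 ≈ 0.3203.
E_I = %ΔQ/%ΔY ≈ 1.938.
E_I > 1: normal good (luxury).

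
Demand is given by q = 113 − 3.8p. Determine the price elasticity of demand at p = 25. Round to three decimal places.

At p = 25, q = 18.
dq/dp = −3.8.
Point elasticity E = (dq/dp)·(p/q) = -3.8 × 25/18 ≈ -5.278.
|E| > 1, so demand is elastic at this price.

-5.278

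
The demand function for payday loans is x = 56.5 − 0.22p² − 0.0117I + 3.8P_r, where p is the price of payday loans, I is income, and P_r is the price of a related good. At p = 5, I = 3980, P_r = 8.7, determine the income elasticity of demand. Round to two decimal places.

-1.24

Evaluating quantity at (p, I, P_r) gives x = 56.5 − 0.22(5)² − 0.0117(3980) + 3.8(8.7) = 56.5 − 5.5 − 46.566 + 33.06 = 37.494.
∂x/∂I = −0.0117, so E_I = -0.0117·(3980/37.494) ≈ -1.24.
E_I < 0: inferior good.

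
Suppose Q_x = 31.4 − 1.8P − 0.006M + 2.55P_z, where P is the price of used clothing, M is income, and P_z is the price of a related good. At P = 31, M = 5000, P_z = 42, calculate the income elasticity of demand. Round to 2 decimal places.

-0.57

First evaluate Q_x: 31.4 − 1.8(31) − 0.006(5000) + 2.55(42) = 31.4 − 55.8 − 30 + 107.1 = 52.7.
∂Q_x/∂M = −0.006, so E_I = -0.006·(5000/52.7) ≈ -0.57.
E_I < 0: inferior good.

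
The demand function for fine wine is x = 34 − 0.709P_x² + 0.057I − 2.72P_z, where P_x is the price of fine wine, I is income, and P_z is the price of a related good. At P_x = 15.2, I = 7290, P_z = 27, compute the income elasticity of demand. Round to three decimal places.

At the given point, x = 34 − 0.709(15.2)² + 0.057(7290) − 2.72(27) = 34 − 163.8074 + 415.53 − 73.44 = 212.2826.
∂x/∂I = +0.057, so E_I = 0.057·(7290/212.2826) ≈ 1.957.
E_I > 1: normal good (luxury).

1.957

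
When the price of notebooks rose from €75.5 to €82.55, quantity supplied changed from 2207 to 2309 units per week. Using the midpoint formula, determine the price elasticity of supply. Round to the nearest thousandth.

%Δq = (2309 − 2207)/[(2207 + 2309)/2] = 102/2258 ≈ 0.0452.
%Δp = (82.55 − 75.5)/[(75.5 + 82.55)/2] = 7.05/79.025 ≈ 0.0892.
Arc elasticity E = %Δq/%Δp ≈ 0.0452/0.0892 ≈ 0.506.
|E| < 1: supply is inelastic over this range.

0.506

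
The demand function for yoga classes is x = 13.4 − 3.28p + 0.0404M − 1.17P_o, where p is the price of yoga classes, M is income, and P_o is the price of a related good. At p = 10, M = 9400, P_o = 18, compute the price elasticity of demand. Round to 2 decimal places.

-0.10

Substituting, x = 13.4 − 3.28(10) + 0.0404(9400) − 1.17(18) = 13.4 − 32.8 + 379.76 − 21.06 = 339.3.
∂x/∂p = −3.28, so E_p = (−3.28)·(10/339.3) ≈ -0.10.
|E_p| < 1: demand is inelastic.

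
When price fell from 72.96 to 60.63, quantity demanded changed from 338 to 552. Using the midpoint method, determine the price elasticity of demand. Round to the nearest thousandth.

-2.605

%ΔQ = (552 − 338)/[(338 + 552)/2] = 214/445 ≈ 0.4809.
%Δp = (60.63 − 72.96)/[(72.96 + 60.63)/2] = -12.33/66.795 ≈ -0.1846.
Arc elasticity E = %ΔQ/%Δp ≈ 0.4809/-0.1846 ≈ -2.605.
|E| > 1: demand is elastic over this range.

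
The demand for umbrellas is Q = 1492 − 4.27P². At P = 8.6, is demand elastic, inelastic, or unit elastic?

inelastic

At P = 8.6, Q = 1176.1908.
dQ/dP = −2·4.27·P = −73.444.
Point elasticity E = (dQ/dP)·(P/Q) = -73.444 × 8.6/1176.1908 ≈ -0.537.
|E| ≈ 0.537 < 1, so demand is inelastic.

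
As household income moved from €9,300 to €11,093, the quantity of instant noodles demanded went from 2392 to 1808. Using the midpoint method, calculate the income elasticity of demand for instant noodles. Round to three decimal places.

%ΔQ = (1808 − 2392)/[(2392+1808)/2] = -584/2100 ≈ -0.2781.
%ΔI = (11,093 − 9,300)/[(9,300+11,093)/2] = 1793/10196.5 ≈ 0.1758.
E_I = %ΔQ/%ΔI ≈ -1.581.
E_I < 0: inferior good.

-1.581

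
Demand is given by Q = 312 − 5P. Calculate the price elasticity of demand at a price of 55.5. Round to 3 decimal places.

At P = 55.5, Q = 34.5.
dQ/dP = −5.
Point elasticity E = (dQ/dP)·(P/Q) = -5 × 55.5/34.5 ≈ -8.043.
|E| > 1, so demand is elastic at this price.

-8.043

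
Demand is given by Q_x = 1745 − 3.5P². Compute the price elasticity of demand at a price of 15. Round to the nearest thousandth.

-1.645

At P = 15, Q_x = 957.5.
dQ_x/dP = −2·3.5·P = −105.
Point elasticity E = (dQ_x/dP)·(P/Q_x) = -105 × 15/957.5 ≈ -1.645.
|E| > 1, so demand is elastic at this price.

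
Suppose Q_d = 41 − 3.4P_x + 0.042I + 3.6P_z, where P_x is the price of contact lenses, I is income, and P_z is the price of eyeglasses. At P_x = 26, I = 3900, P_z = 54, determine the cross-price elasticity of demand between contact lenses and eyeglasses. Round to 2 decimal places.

First evaluate Q_d: 41 − 3.4(26) + 0.042(3900) + 3.6(54) = 41 − 88.4 + 163.8 + 194.4 = 310.8.
∂Q_d/∂P_z = +3.6, so E_xy = 3.6·(54/310.8) ≈ 0.63.
E_xy > 0: the goods are substitutes.

0.63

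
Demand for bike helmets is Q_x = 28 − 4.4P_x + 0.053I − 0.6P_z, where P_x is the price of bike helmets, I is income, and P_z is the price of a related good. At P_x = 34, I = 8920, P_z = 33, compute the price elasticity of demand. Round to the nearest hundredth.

Evaluating quantity at (P_x, I, P_z) gives Q_x = 28 − 4.4(34) + 0.053(8920) − 0.6(33) = 28 − 149.6 + 472.76 − 19.8 = 331.36.
∂Q_x/∂P_x = −4.4, so E_p = (−4.4)·(34/331.36) ≈ -0.45.
|E_p| < 1: demand is inelastic.

-0.45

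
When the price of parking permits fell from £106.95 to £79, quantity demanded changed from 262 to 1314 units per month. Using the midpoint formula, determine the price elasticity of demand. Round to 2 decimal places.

%Δq = (1314 − 262)/[(262 + 1314)/2] = 1052/788 ≈ 1.3350.
%Δp = (79 − 106.95)/[(106.95 + 79)/2] = -27.95/92.975 ≈ -0.3006.
Arc elasticity E = %Δq/%Δp ≈ 1.3350/-0.3006 ≈ -4.44.
|E| > 1: demand is elastic over this range.

-4.44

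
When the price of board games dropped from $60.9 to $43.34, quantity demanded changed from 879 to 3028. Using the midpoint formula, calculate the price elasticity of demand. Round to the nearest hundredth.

%ΔQ = (3028 − 879)/[(879 + 3028)/2] = 2149/1953.5 ≈ 1.1001.
%ΔP = (43.34 − 60.9)/[(60.9 + 43.34)/2] = -17.56/52.12 ≈ -0.3369.
Arc elasticity E = %ΔQ/%ΔP ≈ 1.1001/-0.3369 ≈ -3.27.
|E| > 1: demand is elastic over this range.

-3.27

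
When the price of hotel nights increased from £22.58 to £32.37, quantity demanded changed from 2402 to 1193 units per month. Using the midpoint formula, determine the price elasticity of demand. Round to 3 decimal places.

%ΔQ = (1193 − 2402)/[(2402 + 1193)/2] = -1209/1797.5 ≈ -0.6726.
%ΔP = (32.37 − 22.58)/[(22.58 + 32.37)/2] = 9.79/27.475 ≈ 0.3563.
Arc elasticity E = %ΔQ/%ΔP ≈ -0.6726/0.3563 ≈ -1.888.
|E| > 1: demand is elastic over this range.

-1.888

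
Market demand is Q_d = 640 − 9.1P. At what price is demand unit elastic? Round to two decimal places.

For linear demand Q_d = a − bP, E = −bP/(a − bP). |E| = 1 ⇒ bP = a − bP ⇒ P = a/(2b).
P = 640/(2·9.1) ≈ 35.16.

35.16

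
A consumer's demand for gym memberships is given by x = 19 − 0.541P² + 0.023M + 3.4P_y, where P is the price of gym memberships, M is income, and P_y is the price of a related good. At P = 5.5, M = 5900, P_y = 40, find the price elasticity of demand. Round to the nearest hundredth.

-0.12

Evaluating quantity at (P, M, P_y) gives x = 19 − 0.541(5.5)² + 0.023(5900) + 3.4(40) = 19 − 16.3653 + 135.7 + 136 = 274.3348.
∂x/∂P = −2·0.541·P = -5.951, so E_p = -5.951·(5.5/274.3348) ≈ -0.12.
|E_p| < 1: demand is inelastic.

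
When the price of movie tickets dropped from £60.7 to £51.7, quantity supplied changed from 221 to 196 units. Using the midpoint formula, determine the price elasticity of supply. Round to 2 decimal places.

%ΔQ = (196 − 221)/[(221 + 196)/2] = -25/208.5 ≈ -0.1199.
%ΔP = (51.7 − 60.7)/[(60.7 + 51.7)/2] = -9/56.2 ≈ -0.1601.
Arc elasticity E = %ΔQ/%ΔP ≈ -0.1199/-0.1601 ≈ 0.75.
|E| < 1: supply is inelastic over this range.

0.75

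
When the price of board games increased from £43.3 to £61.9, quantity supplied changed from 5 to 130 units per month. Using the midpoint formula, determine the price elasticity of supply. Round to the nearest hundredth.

%ΔQ = (130 − 5)/[(5 + 130)/2] = 125/67.5 ≈ 1.8519.
%Δp = (61.9 − 43.3)/[(43.3 + 61.9)/2] = 18.6/52.6 ≈ 0.3536.
Arc elasticity E = %ΔQ/%Δp ≈ 1.8519/0.3536 ≈ 5.24.
|E| > 1: supply is elastic over this range.

5.24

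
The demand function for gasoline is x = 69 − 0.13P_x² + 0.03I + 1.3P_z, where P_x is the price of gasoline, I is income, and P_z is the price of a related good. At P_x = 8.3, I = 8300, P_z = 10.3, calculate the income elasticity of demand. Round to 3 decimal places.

0.772

At the given point, x = 69 − 0.13(8.3)² + 0.03(8300) + 1.3(10.3) = 69 − 8.9557 + 249 + 13.39 = 322.4343.
∂x/∂I = +0.03, so E_I = 0.03·(8300/322.4343) ≈ 0.772.
E_I ∈ (0,1): normal good (necessity).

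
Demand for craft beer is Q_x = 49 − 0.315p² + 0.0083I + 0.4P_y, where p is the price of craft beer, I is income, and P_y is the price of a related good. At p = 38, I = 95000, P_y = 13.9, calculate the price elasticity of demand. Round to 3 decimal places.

At the given point, Q_x = 49 − 0.315(38)² + 0.0083(95000) + 0.4(13.9) = 49 − 454.86 + 788.5 + 5.56 = 388.2.
∂Q_x/∂p = −2·0.315·p = -23.94, so E_p = -23.94·(38/388.2) ≈ -2.343.
|E_p| > 1: demand is elastic.

-2.343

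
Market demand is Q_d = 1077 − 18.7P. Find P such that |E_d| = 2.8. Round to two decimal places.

42.44

Set −bP/(a − bP) = −2.8 ⇒ bP = 2.8(a − bP) ⇒ bP(1+2.8) = 2.8·a.
P = 2.8·1077/(18.7·3.8) ≈ 42.44.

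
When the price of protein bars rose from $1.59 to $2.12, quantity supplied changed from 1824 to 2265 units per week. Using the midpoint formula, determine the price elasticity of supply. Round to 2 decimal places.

0.75

%Δq = (2265 − 1824)/[(1824 + 2265)/2] = 441/2044.5 ≈ 0.2157.
%Δp = (2.12 − 1.59)/[(1.59 + 2.12)/2] = 0.53/1.855 ≈ 0.2857.
Arc elasticity E = %Δq/%Δp ≈ 0.2157/0.2857 ≈ 0.75.
|E| < 1: supply is inelastic over this range.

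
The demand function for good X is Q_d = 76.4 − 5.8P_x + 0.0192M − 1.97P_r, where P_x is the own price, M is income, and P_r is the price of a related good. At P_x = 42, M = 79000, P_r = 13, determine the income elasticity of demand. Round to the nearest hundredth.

1.15

Substituting, Q_d = 76.4 − 5.8(42) + 0.0192(79000) − 1.97(13) = 76.4 − 243.6 + 1516.8 − 25.61 = 1323.99.
∂Q_d/∂M = +0.0192, so E_I = 0.0192·(79000/1323.99) ≈ 1.15.
E_I > 1: normal good (luxury).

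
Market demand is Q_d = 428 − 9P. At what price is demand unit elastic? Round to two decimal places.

For linear demand Q_d = a − bP, E = −bP/(a − bP). |E| = 1 ⇒ bP = a − bP ⇒ P = a/(2b).
P = 428/(2·9) ≈ 23.78.

23.78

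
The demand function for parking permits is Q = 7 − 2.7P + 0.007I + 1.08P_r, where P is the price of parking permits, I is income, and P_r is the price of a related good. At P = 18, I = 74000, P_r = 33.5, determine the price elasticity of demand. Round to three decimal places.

Substituting, Q = 7 − 2.7(18) + 0.007(74000) + 1.08(33.5) = 7 − 48.6 + 518 + 36.18 = 512.58.
∂Q/∂P = −2.7, so E_p = (−2.7)·(18/512.58) ≈ -0.095.
|E_p| < 1: demand is inelastic.

-0.095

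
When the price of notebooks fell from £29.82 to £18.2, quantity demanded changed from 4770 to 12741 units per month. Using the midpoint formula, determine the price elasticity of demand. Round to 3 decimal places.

-1.881

%ΔQ = (12741 − 4770)/[(4770 + 12741)/2] = 7971/8755.5 ≈ 0.9104.
%ΔP = (18.2 − 29.82)/[(29.82 + 18.2)/2] = -11.62/24.01 ≈ -0.4840.
Arc elasticity E = %ΔQ/%ΔP ≈ 0.9104/-0.4840 ≈ -1.881.
|E| > 1: demand is elastic over this range.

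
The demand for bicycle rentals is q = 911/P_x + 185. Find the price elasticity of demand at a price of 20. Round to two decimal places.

At P_x = 20, q = 230.55.
dq/dP_x = −911/P_x² = −2.2775.
Point elasticity E = (dq/dP_x)·(P_x/q) = -2.2775 × 20/230.55 ≈ -0.20.
|E| < 1, so demand is inelastic at this price.

-0.20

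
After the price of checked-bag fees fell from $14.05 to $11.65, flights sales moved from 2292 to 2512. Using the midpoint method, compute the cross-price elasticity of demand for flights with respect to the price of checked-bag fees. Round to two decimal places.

%ΔQ_x = (2512 − 2292)/[(2292+2512)/2] = 220/2402 ≈ 0.0916.
%ΔP_y = (11.65 − 14.05)/[(14.05+11.65)/2] ≈ -0.1868.
E_xy = 0.0916/-0.1868 ≈ -0.49.
E_xy < 0, so flights and checked-bag fees are complements.

-0.49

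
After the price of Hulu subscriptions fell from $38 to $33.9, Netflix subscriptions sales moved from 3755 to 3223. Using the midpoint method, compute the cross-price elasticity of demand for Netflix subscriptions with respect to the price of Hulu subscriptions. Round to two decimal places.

1.34

%ΔQ_x = (3223 − 3755)/[(3755+3223)/2] = -532/3489 ≈ -0.1525.
%ΔP_y = (33.9 − 38)/[(38+33.9)/2] ≈ -0.1140.
E_xy = -0.1525/-0.1140 ≈ 1.34.
E_xy > 0, so Netflix subscriptions and Hulu subscriptions are substitutes.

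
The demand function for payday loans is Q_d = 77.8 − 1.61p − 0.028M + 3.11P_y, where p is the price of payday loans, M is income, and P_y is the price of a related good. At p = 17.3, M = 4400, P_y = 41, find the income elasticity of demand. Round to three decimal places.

Q_d = 77.8 − 1.61(17.3) − 0.028(4400) + 3.11(41) = 77.8 − 27.853 − 123.2 + 127.51 = 54.257.
∂Q_d/∂M = −0.028, so E_I = -0.028·(4400/54.257) ≈ -2.271.
E_I < 0: inferior good.

-2.271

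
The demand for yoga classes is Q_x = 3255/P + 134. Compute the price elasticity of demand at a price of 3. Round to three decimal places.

At P = 3, Q_x = 1219.
dQ_x/dP = −3255/P² = −361.6667.
Point elasticity E = (dQ_x/dP)·(P/Q_x) = -361.6667 × 3/1219 ≈ -0.890.
|E| < 1, so demand is inelastic at this price.

-0.890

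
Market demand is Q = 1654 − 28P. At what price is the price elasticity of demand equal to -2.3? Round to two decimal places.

Set −bP/(a − bP) = −2.3 ⇒ bP = 2.3(a − bP) ⇒ bP(1+2.3) = 2.3·a.
P = 2.3·1654/(28·3.3) ≈ 41.17.

41.17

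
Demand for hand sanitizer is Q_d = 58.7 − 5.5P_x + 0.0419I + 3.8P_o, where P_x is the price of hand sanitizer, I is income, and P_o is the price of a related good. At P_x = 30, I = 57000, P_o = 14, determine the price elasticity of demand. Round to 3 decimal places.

-0.071

Substituting, Q_d = 58.7 − 5.5(30) + 0.0419(57000) + 3.8(14) = 58.7 − 165 + 2388.3 + 53.2 = 2335.2.
∂Q_d/∂P_x = −5.5, so E_p = (−5.5)·(30/2335.2) ≈ -0.071.
|E_p| < 1: demand is inelastic.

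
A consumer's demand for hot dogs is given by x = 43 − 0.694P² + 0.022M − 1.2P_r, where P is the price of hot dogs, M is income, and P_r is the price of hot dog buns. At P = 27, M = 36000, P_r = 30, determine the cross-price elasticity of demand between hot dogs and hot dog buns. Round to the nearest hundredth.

Evaluating quantity at (P, M, P_r) gives x = 43 − 0.694(27)² + 0.022(36000) − 1.2(30) = 43 − 505.926 + 792 − 36 = 293.074.
∂x/∂P_r = −1.2, so E_xy = -1.2·(30/293.074) ≈ -0.12.
E_xy < 0: the goods are complements.

-0.12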